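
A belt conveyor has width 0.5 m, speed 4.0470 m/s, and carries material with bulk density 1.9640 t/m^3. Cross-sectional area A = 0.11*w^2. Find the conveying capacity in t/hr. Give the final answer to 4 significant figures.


A = 0.11 * 0.5^2 = 0.0275 m^2
C = 0.0275 * 4.0470 * 1.9640 * 3600
C = 786.9 t/hr


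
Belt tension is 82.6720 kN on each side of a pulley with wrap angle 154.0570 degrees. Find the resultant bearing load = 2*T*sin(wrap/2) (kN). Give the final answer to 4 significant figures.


F = 2 * 82.6720 * sin(154.0570/2 deg)
F = 161.1 kN


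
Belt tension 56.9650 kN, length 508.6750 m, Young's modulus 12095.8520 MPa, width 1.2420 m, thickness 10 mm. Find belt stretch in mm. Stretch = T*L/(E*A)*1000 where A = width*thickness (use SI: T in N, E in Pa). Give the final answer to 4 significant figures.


A = 1.2420 * 0.01 = 0.01242 m^2
Stretch = 56.9650*1000 * 508.6750 / (12095.8520e6 * 0.01242) * 1000
Stretch = 192.9 mm


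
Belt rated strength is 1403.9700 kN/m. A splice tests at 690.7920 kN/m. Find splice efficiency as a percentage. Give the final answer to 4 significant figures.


Eff = 690.7920 / 1403.9700 * 100
Eff = 49.20 %


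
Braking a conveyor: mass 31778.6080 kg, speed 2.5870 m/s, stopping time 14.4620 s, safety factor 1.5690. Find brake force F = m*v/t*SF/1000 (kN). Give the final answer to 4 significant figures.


F = 31778.6080 * 2.5870 / 14.4620 * 1.5690 / 1000
F = 8.919 kN


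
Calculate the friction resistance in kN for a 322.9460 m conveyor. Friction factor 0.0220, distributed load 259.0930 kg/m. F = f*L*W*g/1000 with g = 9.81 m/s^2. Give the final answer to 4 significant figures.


F = 0.0220 * 322.9460 * 259.0930 * 9.81 / 1000
F = 18.06 kN


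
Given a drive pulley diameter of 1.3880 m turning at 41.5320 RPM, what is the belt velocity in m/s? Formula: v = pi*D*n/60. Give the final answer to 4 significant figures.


v = pi * 1.3880 * 41.5320 / 60
v = 3.018 m/s


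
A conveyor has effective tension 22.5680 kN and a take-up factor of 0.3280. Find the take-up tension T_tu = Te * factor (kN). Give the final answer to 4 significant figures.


T_tu = 22.5680 * 0.3280
T_tu = 7.402 kN


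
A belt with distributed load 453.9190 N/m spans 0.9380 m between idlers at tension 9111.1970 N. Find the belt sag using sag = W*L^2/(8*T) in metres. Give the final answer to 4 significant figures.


sag = 453.9190 * 0.9380^2 / (8 * 9111.1970)
sag = 0.005479 m


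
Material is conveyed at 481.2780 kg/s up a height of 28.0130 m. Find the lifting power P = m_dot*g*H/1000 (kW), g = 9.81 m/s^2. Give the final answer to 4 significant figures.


P = 481.2780 * 9.81 * 28.0130 / 1000
P = 132.3 kW


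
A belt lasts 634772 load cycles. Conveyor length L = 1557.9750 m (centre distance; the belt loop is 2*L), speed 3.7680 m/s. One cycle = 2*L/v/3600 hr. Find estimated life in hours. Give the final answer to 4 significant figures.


cycle_time = 2 * 1557.9750 / 3.7680 / 3600 = 0.229709 hr
life = 634772 * 0.229709 = 145800 hours


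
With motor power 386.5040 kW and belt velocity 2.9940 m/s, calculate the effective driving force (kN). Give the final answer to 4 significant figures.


Te = P / v = 386.5040 / 2.9940
Te = 129.1 kN


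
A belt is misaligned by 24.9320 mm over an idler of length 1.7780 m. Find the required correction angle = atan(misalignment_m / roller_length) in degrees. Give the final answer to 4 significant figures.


misalign_m = 24.9320 / 1000 = 0.024932 m
angle = atan(0.024932 / 1.7780)
angle = 0.8034 deg


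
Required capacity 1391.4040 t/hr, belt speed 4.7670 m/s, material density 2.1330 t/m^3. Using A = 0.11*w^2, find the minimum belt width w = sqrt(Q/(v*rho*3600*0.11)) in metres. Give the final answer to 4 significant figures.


A_req = 1391.4040 / (4.7670 * 2.1330 * 3600) = 0.0380115 m^2
w = sqrt(0.0380115 / 0.11)
w = 0.5878 m


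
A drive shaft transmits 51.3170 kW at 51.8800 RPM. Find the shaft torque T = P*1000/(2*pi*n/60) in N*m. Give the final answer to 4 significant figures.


omega = 2*pi*51.8800/60 = 5.43286 rad/s
T = 51.3170*1000 / 5.43286
T = 9446 N*m


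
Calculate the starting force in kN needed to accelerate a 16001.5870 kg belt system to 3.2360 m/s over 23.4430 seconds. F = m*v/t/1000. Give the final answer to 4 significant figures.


F = 16001.5870 * 3.2360 / 23.4430 / 1000
F = 2.209 kN


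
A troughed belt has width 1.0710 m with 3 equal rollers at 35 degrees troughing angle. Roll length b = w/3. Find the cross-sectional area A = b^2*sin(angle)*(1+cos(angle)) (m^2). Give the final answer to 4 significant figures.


b = 1.0710/3 = 0.357 m
A = 0.357^2 * sin(35 deg) * (1 + cos(35 deg))
A = 0.1330 m^2


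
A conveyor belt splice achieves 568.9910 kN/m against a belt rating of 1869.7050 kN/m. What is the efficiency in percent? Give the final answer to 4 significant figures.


Eff = 568.9910 / 1869.7050 * 100
Eff = 30.43 %


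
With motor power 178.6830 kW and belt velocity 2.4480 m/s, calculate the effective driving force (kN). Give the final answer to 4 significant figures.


Te = P / v = 178.6830 / 2.4480
Te = 72.99 kN


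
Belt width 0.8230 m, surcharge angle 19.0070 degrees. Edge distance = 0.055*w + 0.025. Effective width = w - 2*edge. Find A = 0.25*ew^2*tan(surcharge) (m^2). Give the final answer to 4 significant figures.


edge = 0.055*0.8230 + 0.025 = 0.070265 m
ew = 0.8230 - 2*0.070265 = 0.68247 m
A = 0.25 * 0.68247^2 * tan(19.0070 deg)
A = 0.04011 m^2


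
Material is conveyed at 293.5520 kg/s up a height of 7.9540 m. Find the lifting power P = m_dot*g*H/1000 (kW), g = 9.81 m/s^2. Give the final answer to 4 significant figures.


P = 293.5520 * 9.81 * 7.9540 / 1000
P = 22.91 kW


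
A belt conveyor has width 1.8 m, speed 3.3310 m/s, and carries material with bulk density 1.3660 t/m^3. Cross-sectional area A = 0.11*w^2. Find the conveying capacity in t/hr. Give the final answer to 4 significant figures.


A = 0.11 * 1.8^2 = 0.3564 m^2
C = 0.3564 * 3.3310 * 1.3660 * 3600
C = 5838 t/hr


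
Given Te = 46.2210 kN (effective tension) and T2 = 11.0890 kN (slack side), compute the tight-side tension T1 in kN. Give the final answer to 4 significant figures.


T1 = Te + T2 = 46.2210 + 11.0890
T1 = 57.31 kN


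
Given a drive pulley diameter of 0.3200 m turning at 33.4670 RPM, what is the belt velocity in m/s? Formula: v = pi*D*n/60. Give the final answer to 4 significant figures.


v = pi * 0.3200 * 33.4670 / 60
v = 0.5607 m/s


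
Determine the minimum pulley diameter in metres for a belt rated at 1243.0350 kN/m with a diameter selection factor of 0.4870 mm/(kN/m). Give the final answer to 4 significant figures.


D = 1243.0350 * 0.4870 / 1000
D = 0.6054 m


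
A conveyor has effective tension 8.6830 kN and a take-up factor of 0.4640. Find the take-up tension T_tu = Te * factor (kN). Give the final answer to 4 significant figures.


T_tu = 8.6830 * 0.4640
T_tu = 4.029 kN


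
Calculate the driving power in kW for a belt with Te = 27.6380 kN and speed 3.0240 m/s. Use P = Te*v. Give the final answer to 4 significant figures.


P = Te * v = 27.6380 * 3.0240
P = 83.58 kW


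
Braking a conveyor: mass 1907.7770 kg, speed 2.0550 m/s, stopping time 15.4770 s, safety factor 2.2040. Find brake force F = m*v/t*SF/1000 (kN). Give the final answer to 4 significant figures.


F = 1907.7770 * 2.0550 / 15.4770 * 2.2040 / 1000
F = 0.5583 kN


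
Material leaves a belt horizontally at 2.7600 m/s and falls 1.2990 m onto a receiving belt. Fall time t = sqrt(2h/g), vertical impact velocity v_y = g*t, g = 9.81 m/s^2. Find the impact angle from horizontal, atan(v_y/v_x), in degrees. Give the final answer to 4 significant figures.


t = sqrt(2*1.2990/9.81) = 0.514618 s
v_y = 9.81 * 0.514618 = 5.0484 m/s
angle = atan(5.0484 / 2.7600) = 61.33 deg


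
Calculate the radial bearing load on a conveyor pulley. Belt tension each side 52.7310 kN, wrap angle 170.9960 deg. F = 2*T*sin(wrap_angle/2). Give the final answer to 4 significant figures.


F = 2 * 52.7310 * sin(170.9960/2 deg)
F = 105.1 kN


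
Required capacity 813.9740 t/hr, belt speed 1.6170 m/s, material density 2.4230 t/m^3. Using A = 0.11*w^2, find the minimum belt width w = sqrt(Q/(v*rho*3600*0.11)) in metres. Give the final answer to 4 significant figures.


A_req = 813.9740 / (1.6170 * 2.4230 * 3600) = 0.0577091 m^2
w = sqrt(0.0577091 / 0.11)
w = 0.7243 m


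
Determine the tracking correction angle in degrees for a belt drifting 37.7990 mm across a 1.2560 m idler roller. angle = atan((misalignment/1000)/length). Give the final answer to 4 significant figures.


misalign_m = 37.7990 / 1000 = 0.037799 m
angle = atan(0.037799 / 1.2560)
angle = 1.724 deg


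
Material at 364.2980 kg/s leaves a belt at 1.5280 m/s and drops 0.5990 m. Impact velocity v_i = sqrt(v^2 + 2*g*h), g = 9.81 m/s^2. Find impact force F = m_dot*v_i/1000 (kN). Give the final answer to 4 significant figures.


v_i = sqrt(1.5280^2 + 2*9.81*0.5990) = 3.75329 m/s
F = 364.2980 * 3.75329 / 1000
F = 1.367 kN


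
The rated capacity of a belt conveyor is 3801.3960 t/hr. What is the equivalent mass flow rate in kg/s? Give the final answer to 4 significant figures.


m_dot = 3801.3960 * 1000 / 3600
m_dot = 1056 kg/s


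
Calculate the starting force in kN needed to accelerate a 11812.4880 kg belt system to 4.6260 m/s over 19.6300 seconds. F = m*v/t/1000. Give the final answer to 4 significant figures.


F = 11812.4880 * 4.6260 / 19.6300 / 1000
F = 2.784 kN


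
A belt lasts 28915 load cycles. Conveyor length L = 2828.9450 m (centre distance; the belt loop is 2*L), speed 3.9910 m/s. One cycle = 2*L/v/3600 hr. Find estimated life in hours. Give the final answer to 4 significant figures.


cycle_time = 2 * 2828.9450 / 3.9910 / 3600 = 0.393795 hr
life = 28915 * 0.393795 = 11390 hours


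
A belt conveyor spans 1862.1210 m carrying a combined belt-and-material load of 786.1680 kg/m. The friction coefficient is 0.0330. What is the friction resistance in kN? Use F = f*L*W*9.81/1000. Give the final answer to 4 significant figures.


F = 0.0330 * 1862.1210 * 786.1680 * 9.81 / 1000
F = 473.9 kN


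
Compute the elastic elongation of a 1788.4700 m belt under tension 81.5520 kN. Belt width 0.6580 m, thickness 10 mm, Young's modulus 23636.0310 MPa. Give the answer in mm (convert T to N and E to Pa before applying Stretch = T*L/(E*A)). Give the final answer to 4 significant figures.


A = 0.6580 * 0.01 = 0.00658 m^2
Stretch = 81.5520*1000 * 1788.4700 / (23636.0310e6 * 0.00658) * 1000
Stretch = 937.8 mm


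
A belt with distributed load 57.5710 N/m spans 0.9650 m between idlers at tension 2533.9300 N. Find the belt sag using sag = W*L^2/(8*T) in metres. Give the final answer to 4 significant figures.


sag = 57.5710 * 0.9650^2 / (8 * 2533.9300)
sag = 0.002645 m


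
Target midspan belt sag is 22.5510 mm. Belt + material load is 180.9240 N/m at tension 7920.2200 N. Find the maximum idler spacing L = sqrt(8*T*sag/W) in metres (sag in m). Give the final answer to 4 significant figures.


sag = 22.5510/1000 = 0.022551 m
L = sqrt(8 * 7920.2200 * 0.022551 / 180.9240)
L = 2.810 m


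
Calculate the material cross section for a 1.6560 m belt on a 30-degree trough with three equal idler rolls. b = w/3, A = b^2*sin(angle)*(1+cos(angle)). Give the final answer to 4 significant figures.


b = 1.6560/3 = 0.552 m
A = 0.552^2 * sin(30 deg) * (1 + cos(30 deg))
A = 0.2843 m^2


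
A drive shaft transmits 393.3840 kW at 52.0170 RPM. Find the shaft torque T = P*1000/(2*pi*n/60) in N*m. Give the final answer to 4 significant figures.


omega = 2*pi*52.0170/60 = 5.44721 rad/s
T = 393.3840*1000 / 5.44721
T = 72220 N*m


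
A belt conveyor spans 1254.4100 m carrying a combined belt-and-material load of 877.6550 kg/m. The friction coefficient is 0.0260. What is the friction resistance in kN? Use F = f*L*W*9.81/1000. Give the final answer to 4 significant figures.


F = 0.0260 * 1254.4100 * 877.6550 * 9.81 / 1000
F = 280.8 kN


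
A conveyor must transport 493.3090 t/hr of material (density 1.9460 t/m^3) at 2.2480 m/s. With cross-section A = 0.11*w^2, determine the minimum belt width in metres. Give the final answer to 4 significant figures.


A_req = 493.3090 / (2.2480 * 1.9460 * 3600) = 0.031324 m^2
w = sqrt(0.031324 / 0.11)
w = 0.5336 m


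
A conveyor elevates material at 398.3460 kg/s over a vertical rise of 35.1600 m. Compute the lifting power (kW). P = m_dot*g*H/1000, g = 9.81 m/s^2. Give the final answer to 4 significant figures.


P = 398.3460 * 9.81 * 35.1600 / 1000
P = 137.4 kW


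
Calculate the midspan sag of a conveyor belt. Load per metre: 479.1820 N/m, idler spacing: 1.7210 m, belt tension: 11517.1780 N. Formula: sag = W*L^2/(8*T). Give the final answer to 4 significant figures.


sag = 479.1820 * 1.7210^2 / (8 * 11517.1780)
sag = 0.01540 m


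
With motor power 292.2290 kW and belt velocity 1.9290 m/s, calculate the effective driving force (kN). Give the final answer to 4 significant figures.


Te = P / v = 292.2290 / 1.9290
Te = 151.5 kN


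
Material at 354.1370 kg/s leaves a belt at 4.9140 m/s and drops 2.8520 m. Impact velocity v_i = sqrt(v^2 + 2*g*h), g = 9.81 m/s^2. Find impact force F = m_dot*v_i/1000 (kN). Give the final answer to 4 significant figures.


v_i = sqrt(4.9140^2 + 2*9.81*2.8520) = 8.95006 m/s
F = 354.1370 * 8.95006 / 1000
F = 3.170 kN


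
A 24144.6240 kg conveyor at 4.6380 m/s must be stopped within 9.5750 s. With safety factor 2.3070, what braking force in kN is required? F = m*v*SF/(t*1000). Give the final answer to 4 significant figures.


F = 24144.6240 * 4.6380 / 9.5750 * 2.3070 / 1000
F = 26.98 kN


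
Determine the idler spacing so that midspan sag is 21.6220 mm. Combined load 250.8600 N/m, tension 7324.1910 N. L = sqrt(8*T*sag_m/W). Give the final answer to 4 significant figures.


sag = 21.6220/1000 = 0.021622 m
L = sqrt(8 * 7324.1910 * 0.021622 / 250.8600)
L = 2.247 m


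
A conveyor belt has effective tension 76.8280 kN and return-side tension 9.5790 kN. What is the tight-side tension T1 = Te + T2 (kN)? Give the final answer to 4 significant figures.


T1 = Te + T2 = 76.8280 + 9.5790
T1 = 86.41 kN


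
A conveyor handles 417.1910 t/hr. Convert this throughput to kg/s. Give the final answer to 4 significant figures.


m_dot = 417.1910 * 1000 / 3600
m_dot = 115.9 kg/s


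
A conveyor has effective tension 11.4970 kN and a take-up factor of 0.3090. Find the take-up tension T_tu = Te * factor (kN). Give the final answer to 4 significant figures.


T_tu = 11.4970 * 0.3090
T_tu = 3.553 kN


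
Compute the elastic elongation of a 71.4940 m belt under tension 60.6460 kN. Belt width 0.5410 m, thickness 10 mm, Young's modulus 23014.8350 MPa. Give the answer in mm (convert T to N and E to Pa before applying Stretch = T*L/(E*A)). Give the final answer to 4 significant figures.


A = 0.5410 * 0.01 = 0.00541 m^2
Stretch = 60.6460*1000 * 71.4940 / (23014.8350e6 * 0.00541) * 1000
Stretch = 34.82 mm


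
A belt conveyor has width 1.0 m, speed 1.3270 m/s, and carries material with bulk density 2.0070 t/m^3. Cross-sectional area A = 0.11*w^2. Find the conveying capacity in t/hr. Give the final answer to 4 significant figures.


A = 0.11 * 1.0^2 = 0.11 m^2
C = 0.11 * 1.3270 * 2.0070 * 3600
C = 1055 t/hr


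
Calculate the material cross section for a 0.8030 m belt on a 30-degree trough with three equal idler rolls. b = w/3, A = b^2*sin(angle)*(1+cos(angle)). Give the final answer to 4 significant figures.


b = 0.8030/3 = 0.267667 m
A = 0.267667^2 * sin(30 deg) * (1 + cos(30 deg))
A = 0.06685 m^2


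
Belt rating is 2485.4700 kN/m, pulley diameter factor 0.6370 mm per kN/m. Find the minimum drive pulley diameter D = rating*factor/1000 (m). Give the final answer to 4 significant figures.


D = 2485.4700 * 0.6370 / 1000
D = 1.583 m


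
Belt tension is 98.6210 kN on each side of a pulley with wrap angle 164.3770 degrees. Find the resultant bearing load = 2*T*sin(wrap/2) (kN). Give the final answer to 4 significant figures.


F = 2 * 98.6210 * sin(164.3770/2 deg)
F = 195.4 kN


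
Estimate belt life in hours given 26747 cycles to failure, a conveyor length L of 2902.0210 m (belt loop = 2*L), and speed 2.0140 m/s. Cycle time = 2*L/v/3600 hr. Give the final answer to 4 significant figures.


cycle_time = 2 * 2902.0210 / 2.0140 / 3600 = 0.800513 hr
life = 26747 * 0.800513 = 21410 hours


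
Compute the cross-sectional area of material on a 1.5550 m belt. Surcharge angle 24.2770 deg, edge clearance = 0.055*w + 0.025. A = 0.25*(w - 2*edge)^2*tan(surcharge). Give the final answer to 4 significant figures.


edge = 0.055*1.5550 + 0.025 = 0.110525 m
ew = 1.5550 - 2*0.110525 = 1.33395 m
A = 0.25 * 1.33395^2 * tan(24.2770 deg)
A = 0.2006 m^2


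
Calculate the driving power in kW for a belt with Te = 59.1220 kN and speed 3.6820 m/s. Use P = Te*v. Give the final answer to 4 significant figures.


P = Te * v = 59.1220 * 3.6820
P = 217.7 kW


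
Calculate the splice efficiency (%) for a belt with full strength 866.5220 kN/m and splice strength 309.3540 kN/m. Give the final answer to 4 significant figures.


Eff = 309.3540 / 866.5220 * 100
Eff = 35.70 %


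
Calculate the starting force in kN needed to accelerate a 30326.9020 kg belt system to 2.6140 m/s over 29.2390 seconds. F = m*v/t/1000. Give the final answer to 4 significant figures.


F = 30326.9020 * 2.6140 / 29.2390 / 1000
F = 2.711 kN


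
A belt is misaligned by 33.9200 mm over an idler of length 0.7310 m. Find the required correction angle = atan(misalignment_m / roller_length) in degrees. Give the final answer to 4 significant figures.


misalign_m = 33.9200 / 1000 = 0.033920 m
angle = atan(0.033920 / 0.7310)
angle = 2.657 deg


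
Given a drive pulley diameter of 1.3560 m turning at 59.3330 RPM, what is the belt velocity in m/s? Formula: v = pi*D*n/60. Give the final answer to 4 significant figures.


v = pi * 1.3560 * 59.3330 / 60
v = 4.213 m/s


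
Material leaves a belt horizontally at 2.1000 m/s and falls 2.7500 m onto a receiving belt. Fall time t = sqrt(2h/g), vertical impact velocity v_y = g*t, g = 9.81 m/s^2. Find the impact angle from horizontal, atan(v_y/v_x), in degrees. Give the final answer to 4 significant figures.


t = sqrt(2*2.7500/9.81) = 0.748767 s
v_y = 9.81 * 0.748767 = 7.3454 m/s
angle = atan(7.3454 / 2.1000) = 74.05 deg


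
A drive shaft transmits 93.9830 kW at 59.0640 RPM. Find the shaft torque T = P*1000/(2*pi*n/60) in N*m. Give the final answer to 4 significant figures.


omega = 2*pi*59.0640/60 = 6.18517 rad/s
T = 93.9830*1000 / 6.18517
T = 15190 N*m


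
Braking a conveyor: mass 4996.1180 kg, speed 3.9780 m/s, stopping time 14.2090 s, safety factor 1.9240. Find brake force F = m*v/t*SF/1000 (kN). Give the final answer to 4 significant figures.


F = 4996.1180 * 3.9780 / 14.2090 * 1.9240 / 1000
F = 2.691 kN


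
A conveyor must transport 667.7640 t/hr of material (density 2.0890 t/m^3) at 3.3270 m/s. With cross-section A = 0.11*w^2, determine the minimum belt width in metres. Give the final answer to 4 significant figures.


A_req = 667.7640 / (3.3270 * 2.0890 * 3600) = 0.0266888 m^2
w = sqrt(0.0266888 / 0.11)
w = 0.4926 m


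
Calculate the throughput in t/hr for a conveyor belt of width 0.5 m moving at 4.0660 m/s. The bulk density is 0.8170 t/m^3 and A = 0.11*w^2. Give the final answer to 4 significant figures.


A = 0.11 * 0.5^2 = 0.0275 m^2
C = 0.0275 * 4.0660 * 0.8170 * 3600
C = 328.9 t/hr


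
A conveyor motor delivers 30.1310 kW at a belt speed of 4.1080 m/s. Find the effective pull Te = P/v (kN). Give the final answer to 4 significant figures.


Te = P / v = 30.1310 / 4.1080
Te = 7.335 kN


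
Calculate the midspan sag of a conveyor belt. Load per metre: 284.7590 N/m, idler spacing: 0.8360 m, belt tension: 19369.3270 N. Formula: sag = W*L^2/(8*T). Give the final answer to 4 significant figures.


sag = 284.7590 * 0.8360^2 / (8 * 19369.3270)
sag = 0.001284 m


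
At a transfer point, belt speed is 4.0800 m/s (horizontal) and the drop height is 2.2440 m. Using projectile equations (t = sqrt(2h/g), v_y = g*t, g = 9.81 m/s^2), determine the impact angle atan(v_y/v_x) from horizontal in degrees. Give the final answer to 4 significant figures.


t = sqrt(2*2.2440/9.81) = 0.676382 s
v_y = 9.81 * 0.676382 = 6.63531 m/s
angle = atan(6.63531 / 4.0800) = 58.41 deg


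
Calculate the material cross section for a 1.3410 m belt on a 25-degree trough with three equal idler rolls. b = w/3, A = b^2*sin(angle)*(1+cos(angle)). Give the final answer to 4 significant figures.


b = 1.3410/3 = 0.447 m
A = 0.447^2 * sin(25 deg) * (1 + cos(25 deg))
A = 0.1610 m^2


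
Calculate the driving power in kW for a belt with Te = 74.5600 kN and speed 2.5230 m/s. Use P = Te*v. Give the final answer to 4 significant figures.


P = Te * v = 74.5600 * 2.5230
P = 188.1 kW


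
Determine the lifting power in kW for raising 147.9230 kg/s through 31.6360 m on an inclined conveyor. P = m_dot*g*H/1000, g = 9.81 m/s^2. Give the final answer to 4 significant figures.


P = 147.9230 * 9.81 * 31.6360 / 1000
P = 45.91 kW


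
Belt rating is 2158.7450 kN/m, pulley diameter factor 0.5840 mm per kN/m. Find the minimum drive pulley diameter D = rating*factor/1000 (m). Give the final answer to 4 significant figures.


D = 2158.7450 * 0.5840 / 1000
D = 1.261 m


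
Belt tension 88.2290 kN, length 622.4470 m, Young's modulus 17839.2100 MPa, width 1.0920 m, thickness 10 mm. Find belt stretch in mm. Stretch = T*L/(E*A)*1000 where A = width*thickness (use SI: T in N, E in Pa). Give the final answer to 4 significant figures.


A = 1.0920 * 0.01 = 0.01092 m^2
Stretch = 88.2290*1000 * 622.4470 / (17839.2100e6 * 0.01092) * 1000
Stretch = 281.9 mm


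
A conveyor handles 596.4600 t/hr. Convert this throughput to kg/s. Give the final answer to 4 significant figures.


m_dot = 596.4600 * 1000 / 3600
m_dot = 165.7 kg/s


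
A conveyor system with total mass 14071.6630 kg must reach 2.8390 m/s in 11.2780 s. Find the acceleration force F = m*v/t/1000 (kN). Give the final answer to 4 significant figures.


F = 14071.6630 * 2.8390 / 11.2780 / 1000
F = 3.542 kN


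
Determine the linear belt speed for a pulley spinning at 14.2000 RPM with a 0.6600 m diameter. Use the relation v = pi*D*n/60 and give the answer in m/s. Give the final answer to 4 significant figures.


v = pi * 0.6600 * 14.2000 / 60
v = 0.4907 m/s


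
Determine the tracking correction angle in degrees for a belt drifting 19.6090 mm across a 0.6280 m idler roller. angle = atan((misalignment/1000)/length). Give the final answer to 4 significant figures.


misalign_m = 19.6090 / 1000 = 0.019609 m
angle = atan(0.019609 / 0.6280)
angle = 1.788 deg


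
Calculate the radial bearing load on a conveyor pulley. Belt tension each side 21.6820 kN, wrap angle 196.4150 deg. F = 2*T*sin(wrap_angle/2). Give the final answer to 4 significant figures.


F = 2 * 21.6820 * sin(196.4150/2 deg)
F = 42.92 kN


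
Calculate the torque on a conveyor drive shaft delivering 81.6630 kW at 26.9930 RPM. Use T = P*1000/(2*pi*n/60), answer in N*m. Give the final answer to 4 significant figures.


omega = 2*pi*26.9930/60 = 2.8267 rad/s
T = 81.6630*1000 / 2.8267
T = 28890 N*m


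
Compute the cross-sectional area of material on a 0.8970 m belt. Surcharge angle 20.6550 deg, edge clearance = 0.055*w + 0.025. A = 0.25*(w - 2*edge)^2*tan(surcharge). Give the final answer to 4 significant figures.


edge = 0.055*0.8970 + 0.025 = 0.074335 m
ew = 0.8970 - 2*0.074335 = 0.74833 m
A = 0.25 * 0.74833^2 * tan(20.6550 deg)
A = 0.05278 m^2


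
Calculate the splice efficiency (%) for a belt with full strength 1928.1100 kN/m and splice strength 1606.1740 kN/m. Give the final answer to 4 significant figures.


Eff = 1606.1740 / 1928.1100 * 100
Eff = 83.30 %


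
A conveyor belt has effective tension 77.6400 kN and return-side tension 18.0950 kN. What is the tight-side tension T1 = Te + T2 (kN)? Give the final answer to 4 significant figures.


T1 = Te + T2 = 77.6400 + 18.0950
T1 = 95.73 kN


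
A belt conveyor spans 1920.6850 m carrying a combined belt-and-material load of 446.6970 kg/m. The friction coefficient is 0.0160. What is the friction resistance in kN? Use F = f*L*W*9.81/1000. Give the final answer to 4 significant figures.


F = 0.0160 * 1920.6850 * 446.6970 * 9.81 / 1000
F = 134.7 kN


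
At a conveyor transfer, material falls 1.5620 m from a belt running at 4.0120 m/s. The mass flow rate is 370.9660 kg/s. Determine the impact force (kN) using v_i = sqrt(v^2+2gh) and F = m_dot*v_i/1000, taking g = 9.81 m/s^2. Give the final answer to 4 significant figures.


v_i = sqrt(4.0120^2 + 2*9.81*1.5620) = 6.83685 m/s
F = 370.9660 * 6.83685 / 1000
F = 2.536 kN


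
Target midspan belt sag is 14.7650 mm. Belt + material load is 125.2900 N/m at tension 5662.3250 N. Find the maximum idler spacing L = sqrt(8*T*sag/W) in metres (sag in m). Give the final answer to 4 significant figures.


sag = 14.7650/1000 = 0.014765 m
L = sqrt(8 * 5662.3250 * 0.014765 / 125.2900)
L = 2.310 m


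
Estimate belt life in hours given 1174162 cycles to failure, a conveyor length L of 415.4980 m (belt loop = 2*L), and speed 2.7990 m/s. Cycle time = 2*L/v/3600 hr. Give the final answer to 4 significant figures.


cycle_time = 2 * 415.4980 / 2.7990 / 3600 = 0.0824695 hr
life = 1174162 * 0.0824695 = 96830 hours


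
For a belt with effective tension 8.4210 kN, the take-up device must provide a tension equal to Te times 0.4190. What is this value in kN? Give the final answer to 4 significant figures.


T_tu = 8.4210 * 0.4190
T_tu = 3.528 kN


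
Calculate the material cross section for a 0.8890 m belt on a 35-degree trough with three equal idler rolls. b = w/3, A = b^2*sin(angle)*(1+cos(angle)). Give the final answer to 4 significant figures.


b = 0.8890/3 = 0.296333 m
A = 0.296333^2 * sin(35 deg) * (1 + cos(35 deg))
A = 0.09163 m^2


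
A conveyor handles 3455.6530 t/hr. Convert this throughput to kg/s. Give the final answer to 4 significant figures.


m_dot = 3455.6530 * 1000 / 3600
m_dot = 959.9 kg/s


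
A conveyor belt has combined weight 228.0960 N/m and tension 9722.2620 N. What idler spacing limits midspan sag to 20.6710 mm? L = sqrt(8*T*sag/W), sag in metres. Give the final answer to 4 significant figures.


sag = 20.6710/1000 = 0.020671 m
L = sqrt(8 * 9722.2620 * 0.020671 / 228.0960)
L = 2.655 m


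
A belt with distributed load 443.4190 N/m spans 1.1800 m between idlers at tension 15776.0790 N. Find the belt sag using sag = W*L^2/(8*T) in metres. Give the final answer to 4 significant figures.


sag = 443.4190 * 1.1800^2 / (8 * 15776.0790)
sag = 0.004892 m


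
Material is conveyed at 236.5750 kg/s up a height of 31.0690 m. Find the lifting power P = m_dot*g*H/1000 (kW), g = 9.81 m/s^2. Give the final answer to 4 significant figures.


P = 236.5750 * 9.81 * 31.0690 / 1000
P = 72.10 kW


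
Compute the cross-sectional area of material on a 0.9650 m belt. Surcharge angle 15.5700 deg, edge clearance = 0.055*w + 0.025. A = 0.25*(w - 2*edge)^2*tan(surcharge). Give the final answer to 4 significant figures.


edge = 0.055*0.9650 + 0.025 = 0.078075 m
ew = 0.9650 - 2*0.078075 = 0.80885 m
A = 0.25 * 0.80885^2 * tan(15.5700 deg)
A = 0.04557 m^2


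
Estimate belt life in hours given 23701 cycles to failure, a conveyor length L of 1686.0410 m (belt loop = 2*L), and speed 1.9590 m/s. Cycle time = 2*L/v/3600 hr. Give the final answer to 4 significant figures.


cycle_time = 2 * 1686.0410 / 1.9590 / 3600 = 0.478147 hr
life = 23701 * 0.478147 = 11330 hours


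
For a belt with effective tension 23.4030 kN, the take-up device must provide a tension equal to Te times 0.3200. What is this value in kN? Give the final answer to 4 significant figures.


T_tu = 23.4030 * 0.3200
T_tu = 7.489 kN


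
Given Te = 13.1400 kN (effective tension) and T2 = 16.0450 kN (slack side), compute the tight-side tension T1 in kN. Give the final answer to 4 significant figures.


T1 = Te + T2 = 13.1400 + 16.0450
T1 = 29.19 kN


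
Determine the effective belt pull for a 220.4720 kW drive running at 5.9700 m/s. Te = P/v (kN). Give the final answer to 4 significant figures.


Te = P / v = 220.4720 / 5.9700
Te = 36.93 kN


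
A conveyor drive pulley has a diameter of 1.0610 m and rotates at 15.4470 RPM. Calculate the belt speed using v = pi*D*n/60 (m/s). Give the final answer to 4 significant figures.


v = pi * 1.0610 * 15.4470 / 60
v = 0.8581 m/s


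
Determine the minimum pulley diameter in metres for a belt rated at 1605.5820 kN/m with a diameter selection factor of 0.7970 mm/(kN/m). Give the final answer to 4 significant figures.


D = 1605.5820 * 0.7970 / 1000
D = 1.280 m


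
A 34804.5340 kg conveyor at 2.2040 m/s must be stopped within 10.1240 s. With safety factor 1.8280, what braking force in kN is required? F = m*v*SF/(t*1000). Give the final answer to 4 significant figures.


F = 34804.5340 * 2.2040 / 10.1240 * 1.8280 / 1000
F = 13.85 kN


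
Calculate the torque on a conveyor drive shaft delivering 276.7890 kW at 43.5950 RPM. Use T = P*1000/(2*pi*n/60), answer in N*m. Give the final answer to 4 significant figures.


omega = 2*pi*43.5950/60 = 4.56526 rad/s
T = 276.7890*1000 / 4.56526
T = 60630 N*m


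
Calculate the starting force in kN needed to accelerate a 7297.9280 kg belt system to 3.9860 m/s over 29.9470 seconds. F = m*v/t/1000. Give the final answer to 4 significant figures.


F = 7297.9280 * 3.9860 / 29.9470 / 1000
F = 0.9714 kN


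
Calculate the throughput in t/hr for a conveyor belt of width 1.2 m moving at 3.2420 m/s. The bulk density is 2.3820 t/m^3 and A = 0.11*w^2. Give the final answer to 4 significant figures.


A = 0.11 * 1.2^2 = 0.1584 m^2
C = 0.1584 * 3.2420 * 2.3820 * 3600
C = 4404 t/hr


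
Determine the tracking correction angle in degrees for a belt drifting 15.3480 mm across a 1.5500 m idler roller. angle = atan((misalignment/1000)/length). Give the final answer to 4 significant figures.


misalign_m = 15.3480 / 1000 = 0.015348 m
angle = atan(0.015348 / 1.5500)
angle = 0.5673 deg


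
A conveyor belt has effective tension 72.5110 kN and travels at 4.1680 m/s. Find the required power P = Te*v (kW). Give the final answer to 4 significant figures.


P = Te * v = 72.5110 * 4.1680
P = 302.2 kW


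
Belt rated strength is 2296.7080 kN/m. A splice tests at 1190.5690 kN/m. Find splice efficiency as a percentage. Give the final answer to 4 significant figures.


Eff = 1190.5690 / 2296.7080 * 100
Eff = 51.84 %


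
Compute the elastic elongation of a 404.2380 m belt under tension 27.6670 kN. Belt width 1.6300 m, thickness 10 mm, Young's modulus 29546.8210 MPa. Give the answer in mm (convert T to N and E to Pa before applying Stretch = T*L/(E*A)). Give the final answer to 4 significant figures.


A = 1.6300 * 0.01 = 0.01630 m^2
Stretch = 27.6670*1000 * 404.2380 / (29546.8210e6 * 0.01630) * 1000
Stretch = 23.22 mm


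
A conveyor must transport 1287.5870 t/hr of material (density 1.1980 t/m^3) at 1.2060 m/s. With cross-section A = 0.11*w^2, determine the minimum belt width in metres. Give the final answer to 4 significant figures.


A_req = 1287.5870 / (1.2060 * 1.1980 * 3600) = 0.247554 m^2
w = sqrt(0.247554 / 0.11)
w = 1.500 m


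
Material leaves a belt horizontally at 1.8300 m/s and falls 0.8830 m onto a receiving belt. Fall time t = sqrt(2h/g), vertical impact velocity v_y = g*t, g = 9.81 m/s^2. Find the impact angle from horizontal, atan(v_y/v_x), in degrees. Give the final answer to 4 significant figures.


t = sqrt(2*0.8830/9.81) = 0.424288 s
v_y = 9.81 * 0.424288 = 4.16227 m/s
angle = atan(4.16227 / 1.8300) = 66.27 deg


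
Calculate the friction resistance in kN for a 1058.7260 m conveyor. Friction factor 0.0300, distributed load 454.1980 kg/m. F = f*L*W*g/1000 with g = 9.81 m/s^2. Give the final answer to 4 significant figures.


F = 0.0300 * 1058.7260 * 454.1980 * 9.81 / 1000
F = 141.5 kN


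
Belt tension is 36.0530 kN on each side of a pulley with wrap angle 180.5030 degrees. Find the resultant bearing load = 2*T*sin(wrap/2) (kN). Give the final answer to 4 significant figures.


F = 2 * 36.0530 * sin(180.5030/2 deg)
F = 72.11 kN


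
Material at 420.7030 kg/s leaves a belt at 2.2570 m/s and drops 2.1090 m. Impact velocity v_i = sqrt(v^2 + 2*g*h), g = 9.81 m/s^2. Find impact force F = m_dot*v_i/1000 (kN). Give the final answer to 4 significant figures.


v_i = sqrt(2.2570^2 + 2*9.81*2.1090) = 6.81708 m/s
F = 420.7030 * 6.81708 / 1000
F = 2.868 kN


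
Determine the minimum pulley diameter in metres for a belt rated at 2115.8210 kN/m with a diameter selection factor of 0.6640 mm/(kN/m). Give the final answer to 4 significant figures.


D = 2115.8210 * 0.6640 / 1000
D = 1.405 m


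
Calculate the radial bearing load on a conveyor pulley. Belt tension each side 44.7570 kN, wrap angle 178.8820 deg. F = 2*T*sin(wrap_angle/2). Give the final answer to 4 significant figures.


F = 2 * 44.7570 * sin(178.8820/2 deg)
F = 89.51 kN


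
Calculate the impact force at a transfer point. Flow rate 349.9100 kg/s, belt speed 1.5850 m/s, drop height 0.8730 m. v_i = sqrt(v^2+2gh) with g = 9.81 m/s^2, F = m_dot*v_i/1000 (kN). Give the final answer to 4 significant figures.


v_i = sqrt(1.5850^2 + 2*9.81*0.8730) = 4.43176 m/s
F = 349.9100 * 4.43176 / 1000
F = 1.551 kN


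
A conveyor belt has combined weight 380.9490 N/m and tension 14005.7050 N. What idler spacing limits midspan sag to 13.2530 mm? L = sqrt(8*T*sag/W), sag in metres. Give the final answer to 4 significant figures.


sag = 13.2530/1000 = 0.013253 m
L = sqrt(8 * 14005.7050 * 0.013253 / 380.9490)
L = 1.974 m


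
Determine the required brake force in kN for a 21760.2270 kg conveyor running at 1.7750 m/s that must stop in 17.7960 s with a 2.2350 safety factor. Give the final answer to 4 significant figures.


F = 21760.2270 * 1.7750 / 17.7960 * 2.2350 / 1000
F = 4.851 kN


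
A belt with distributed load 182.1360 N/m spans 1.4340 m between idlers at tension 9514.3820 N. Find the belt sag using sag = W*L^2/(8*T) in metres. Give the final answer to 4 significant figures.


sag = 182.1360 * 1.4340^2 / (8 * 9514.3820)
sag = 0.004921 m


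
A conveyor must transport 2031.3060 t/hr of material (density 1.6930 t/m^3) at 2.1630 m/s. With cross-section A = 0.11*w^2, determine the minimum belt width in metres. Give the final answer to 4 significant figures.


A_req = 2031.3060 / (2.1630 * 1.6930 * 3600) = 0.154085 m^2
w = sqrt(0.154085 / 0.11)
w = 1.184 m


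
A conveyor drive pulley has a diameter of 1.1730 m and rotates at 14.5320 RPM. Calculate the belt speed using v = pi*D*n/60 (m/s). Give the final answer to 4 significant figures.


v = pi * 1.1730 * 14.5320 / 60
v = 0.8925 m/s


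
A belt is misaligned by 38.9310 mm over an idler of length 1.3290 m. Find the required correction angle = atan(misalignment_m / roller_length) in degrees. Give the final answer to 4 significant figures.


misalign_m = 38.9310 / 1000 = 0.038931 m
angle = atan(0.038931 / 1.3290)
angle = 1.678 deg


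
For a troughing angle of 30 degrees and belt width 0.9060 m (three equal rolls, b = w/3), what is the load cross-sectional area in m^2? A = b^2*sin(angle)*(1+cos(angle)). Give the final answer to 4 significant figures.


b = 0.9060/3 = 0.302 m
A = 0.302^2 * sin(30 deg) * (1 + cos(30 deg))
A = 0.08509 m^2


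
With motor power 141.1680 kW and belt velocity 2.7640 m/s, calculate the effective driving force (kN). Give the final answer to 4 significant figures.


Te = P / v = 141.1680 / 2.7640
Te = 51.07 kN


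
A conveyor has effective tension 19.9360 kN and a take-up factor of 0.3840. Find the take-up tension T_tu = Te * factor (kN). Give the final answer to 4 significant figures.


T_tu = 19.9360 * 0.3840
T_tu = 7.655 kN


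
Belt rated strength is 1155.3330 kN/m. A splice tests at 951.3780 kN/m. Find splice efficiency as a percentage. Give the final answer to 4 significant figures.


Eff = 951.3780 / 1155.3330 * 100
Eff = 82.35 %


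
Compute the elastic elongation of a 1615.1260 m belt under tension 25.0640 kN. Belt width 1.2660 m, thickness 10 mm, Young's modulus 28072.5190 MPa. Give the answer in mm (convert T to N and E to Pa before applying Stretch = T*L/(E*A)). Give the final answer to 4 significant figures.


A = 1.2660 * 0.01 = 0.01266 m^2
Stretch = 25.0640*1000 * 1615.1260 / (28072.5190e6 * 0.01266) * 1000
Stretch = 113.9 mm


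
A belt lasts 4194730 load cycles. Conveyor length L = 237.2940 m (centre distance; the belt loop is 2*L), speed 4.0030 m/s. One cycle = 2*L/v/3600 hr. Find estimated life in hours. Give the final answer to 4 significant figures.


cycle_time = 2 * 237.2940 / 4.0030 / 3600 = 0.0329328 hr
life = 4194730 * 0.0329328 = 138100 hours


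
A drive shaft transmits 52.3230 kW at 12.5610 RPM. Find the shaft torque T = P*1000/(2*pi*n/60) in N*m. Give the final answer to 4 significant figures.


omega = 2*pi*12.5610/60 = 1.31538 rad/s
T = 52.3230*1000 / 1.31538
T = 39780 N*m


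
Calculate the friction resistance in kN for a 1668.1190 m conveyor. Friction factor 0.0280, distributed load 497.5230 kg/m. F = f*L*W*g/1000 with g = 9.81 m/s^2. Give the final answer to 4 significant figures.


F = 0.0280 * 1668.1190 * 497.5230 * 9.81 / 1000
F = 228.0 kN


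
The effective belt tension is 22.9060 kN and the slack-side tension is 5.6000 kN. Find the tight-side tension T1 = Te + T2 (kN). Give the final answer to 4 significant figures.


T1 = Te + T2 = 22.9060 + 5.6000
T1 = 28.51 kN


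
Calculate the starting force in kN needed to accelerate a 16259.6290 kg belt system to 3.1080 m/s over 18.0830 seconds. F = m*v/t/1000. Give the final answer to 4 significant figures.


F = 16259.6290 * 3.1080 / 18.0830 / 1000
F = 2.795 kN


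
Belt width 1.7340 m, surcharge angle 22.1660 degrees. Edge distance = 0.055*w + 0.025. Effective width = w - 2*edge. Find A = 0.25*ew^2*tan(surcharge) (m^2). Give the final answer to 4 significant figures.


edge = 0.055*1.7340 + 0.025 = 0.12037 m
ew = 1.7340 - 2*0.12037 = 1.49326 m
A = 0.25 * 1.49326^2 * tan(22.1660 deg)
A = 0.2271 m^2


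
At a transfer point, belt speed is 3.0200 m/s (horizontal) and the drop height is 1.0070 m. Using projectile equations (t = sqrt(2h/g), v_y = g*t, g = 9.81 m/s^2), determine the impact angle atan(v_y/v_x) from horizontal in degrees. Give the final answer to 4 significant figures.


t = sqrt(2*1.0070/9.81) = 0.453101 s
v_y = 9.81 * 0.453101 = 4.44492 m/s
angle = atan(4.44492 / 3.0200) = 55.81 deg


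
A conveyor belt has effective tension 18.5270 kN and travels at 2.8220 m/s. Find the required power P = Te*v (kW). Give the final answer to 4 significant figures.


P = Te * v = 18.5270 * 2.8220
P = 52.28 kW


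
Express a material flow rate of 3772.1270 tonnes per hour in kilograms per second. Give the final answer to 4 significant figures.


m_dot = 3772.1270 * 1000 / 3600
m_dot = 1048 kg/s


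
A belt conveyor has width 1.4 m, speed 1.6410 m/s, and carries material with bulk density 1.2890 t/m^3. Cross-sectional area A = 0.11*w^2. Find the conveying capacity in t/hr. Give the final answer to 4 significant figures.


A = 0.11 * 1.4^2 = 0.2156 m^2
C = 0.2156 * 1.6410 * 1.2890 * 3600
C = 1642 t/hr


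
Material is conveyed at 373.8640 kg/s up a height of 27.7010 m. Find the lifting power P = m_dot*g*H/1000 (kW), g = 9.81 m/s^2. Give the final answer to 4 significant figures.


P = 373.8640 * 9.81 * 27.7010 / 1000
P = 101.6 kW


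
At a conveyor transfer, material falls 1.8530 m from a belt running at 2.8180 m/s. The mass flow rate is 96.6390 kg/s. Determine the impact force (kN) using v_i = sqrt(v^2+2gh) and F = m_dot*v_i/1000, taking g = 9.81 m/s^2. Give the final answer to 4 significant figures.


v_i = sqrt(2.8180^2 + 2*9.81*1.8530) = 6.6556 m/s
F = 96.6390 * 6.6556 / 1000
F = 0.6432 kN
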